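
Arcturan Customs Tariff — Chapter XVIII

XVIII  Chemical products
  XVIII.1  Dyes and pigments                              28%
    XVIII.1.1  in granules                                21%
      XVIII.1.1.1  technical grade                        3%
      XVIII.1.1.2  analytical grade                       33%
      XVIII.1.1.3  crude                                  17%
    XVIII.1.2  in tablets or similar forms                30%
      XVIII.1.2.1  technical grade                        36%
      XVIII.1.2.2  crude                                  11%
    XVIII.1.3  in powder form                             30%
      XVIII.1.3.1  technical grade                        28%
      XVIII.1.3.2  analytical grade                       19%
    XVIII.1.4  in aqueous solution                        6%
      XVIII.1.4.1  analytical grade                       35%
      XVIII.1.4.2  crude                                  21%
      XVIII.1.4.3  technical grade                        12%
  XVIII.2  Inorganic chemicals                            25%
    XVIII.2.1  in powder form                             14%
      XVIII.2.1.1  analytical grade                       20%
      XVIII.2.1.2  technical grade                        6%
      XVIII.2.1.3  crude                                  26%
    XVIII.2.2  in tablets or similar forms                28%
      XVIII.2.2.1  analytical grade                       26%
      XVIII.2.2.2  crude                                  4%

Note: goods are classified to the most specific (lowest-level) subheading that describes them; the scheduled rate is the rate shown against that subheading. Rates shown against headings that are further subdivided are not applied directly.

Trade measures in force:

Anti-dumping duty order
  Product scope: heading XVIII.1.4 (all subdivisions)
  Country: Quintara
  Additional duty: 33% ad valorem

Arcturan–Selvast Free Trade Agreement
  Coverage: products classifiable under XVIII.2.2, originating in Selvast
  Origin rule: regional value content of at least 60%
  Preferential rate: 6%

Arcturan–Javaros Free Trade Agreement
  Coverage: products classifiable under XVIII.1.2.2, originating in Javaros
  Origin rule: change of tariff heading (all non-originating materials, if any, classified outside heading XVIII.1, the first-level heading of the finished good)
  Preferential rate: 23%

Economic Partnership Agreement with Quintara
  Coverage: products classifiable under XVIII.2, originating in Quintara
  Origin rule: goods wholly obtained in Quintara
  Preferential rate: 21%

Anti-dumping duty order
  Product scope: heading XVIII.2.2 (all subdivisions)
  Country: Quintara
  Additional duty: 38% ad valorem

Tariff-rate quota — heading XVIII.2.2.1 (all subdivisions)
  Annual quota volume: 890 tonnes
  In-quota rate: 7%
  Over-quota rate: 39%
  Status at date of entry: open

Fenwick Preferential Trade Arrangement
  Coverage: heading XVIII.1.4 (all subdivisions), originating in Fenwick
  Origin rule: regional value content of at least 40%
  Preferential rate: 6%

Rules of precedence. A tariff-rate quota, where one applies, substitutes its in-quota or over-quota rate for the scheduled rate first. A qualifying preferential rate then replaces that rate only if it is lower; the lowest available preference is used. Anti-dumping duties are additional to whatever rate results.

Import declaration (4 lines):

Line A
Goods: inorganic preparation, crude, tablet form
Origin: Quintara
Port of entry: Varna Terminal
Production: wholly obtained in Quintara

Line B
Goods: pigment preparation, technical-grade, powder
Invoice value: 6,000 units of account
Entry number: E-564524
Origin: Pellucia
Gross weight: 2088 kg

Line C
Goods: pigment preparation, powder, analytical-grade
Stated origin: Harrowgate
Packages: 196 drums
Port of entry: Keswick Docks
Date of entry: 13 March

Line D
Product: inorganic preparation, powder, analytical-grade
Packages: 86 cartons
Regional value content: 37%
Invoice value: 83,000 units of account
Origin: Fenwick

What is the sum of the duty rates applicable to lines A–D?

Line A: inorganic → XVIII.2; tablet form → XVIII.2.2; crude → XVIII.2.2.2. Scheduled 4%. Quintara agreement on XVIII.2: wholly obtained → 21% available; preference 21% not lower than 4% → no reduction; anti-dumping (Quintara, XVIII.2.2): +38%; total 4% + 38% = 42%. → 42%.
Line B: pigment → XVIII.1; powder → XVIII.1.3; technical-grade → XVIII.1.3.1. Scheduled 28%. No special measure applies. → 28%.
Line C: pigment → XVIII.1; powder → XVIII.1.3; analytical-grade → XVIII.1.3.2. Scheduled 19%. No special measure applies. → 19%.
Line D: inorganic → XVIII.2; powder → XVIII.2.1; analytical-grade → XVIII.2.1.1. Scheduled 20%. Fenwick agreement on XVIII.1.4: XVIII.2.1.1 not covered. → 20%.
Sum: 42% + 28% + 19% + 20% = 109%.

109%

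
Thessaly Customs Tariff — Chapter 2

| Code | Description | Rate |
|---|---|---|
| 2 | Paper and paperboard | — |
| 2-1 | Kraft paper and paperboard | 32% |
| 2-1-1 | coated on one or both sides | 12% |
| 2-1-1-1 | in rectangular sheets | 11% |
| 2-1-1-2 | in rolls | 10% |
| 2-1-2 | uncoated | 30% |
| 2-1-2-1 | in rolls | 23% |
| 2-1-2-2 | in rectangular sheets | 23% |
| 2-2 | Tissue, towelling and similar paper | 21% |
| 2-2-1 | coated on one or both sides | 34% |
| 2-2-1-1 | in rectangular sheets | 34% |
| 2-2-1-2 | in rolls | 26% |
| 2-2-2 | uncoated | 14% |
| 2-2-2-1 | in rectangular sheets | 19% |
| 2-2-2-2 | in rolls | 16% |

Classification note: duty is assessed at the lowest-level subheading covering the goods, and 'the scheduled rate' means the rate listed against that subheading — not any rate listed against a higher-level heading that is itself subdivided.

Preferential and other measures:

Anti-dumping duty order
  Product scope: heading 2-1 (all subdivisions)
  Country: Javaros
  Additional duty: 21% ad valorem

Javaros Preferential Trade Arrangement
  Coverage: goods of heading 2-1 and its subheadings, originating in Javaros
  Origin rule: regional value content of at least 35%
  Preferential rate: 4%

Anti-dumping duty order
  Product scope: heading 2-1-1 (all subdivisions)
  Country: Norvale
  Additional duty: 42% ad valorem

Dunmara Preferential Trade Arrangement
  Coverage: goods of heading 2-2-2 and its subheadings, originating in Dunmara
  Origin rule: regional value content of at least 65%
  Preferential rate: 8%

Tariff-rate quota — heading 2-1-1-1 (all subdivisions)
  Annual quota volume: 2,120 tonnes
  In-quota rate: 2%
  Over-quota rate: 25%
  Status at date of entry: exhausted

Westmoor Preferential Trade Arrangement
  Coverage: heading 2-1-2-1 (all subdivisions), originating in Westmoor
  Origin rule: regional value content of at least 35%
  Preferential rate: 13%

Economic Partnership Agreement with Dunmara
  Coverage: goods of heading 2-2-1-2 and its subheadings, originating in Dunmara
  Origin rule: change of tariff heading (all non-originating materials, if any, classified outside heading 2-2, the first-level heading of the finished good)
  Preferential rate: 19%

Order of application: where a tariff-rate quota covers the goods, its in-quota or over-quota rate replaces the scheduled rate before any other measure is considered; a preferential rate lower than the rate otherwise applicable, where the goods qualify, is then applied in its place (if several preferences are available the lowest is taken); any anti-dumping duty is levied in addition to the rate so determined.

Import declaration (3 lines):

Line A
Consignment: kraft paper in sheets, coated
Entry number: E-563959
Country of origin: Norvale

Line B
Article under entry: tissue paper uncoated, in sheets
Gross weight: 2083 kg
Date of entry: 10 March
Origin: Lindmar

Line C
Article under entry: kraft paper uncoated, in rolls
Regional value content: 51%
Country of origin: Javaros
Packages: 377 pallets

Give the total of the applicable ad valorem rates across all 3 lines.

Line A: kraft paper → 2-1; coated → 2-1-1; in sheets → 2-1-1-1. Scheduled 11%. quota on 2-1-1-1 exhausted → over-quota 25%; anti-dumping (Norvale, 2-1-1): +42%; total 25% + 42% = 67%. → 67%.
Line B: tissue paper → 2-2; uncoated → 2-2-2; in sheets → 2-2-2-1. Scheduled 19%. No special measure applies. → 19%.
Line C: kraft paper → 2-1; uncoated → 2-1-2; in rolls → 2-1-2-1. Scheduled 23%. Javaros agreement on 2-1: RVC ≥ 35% → 4% available; preferential 4%; anti-dumping (Javaros, 2-1): +21%; total 4% + 21% = 25%. → 25%.
Sum: 67% + 19% + 25% = 111%.

111%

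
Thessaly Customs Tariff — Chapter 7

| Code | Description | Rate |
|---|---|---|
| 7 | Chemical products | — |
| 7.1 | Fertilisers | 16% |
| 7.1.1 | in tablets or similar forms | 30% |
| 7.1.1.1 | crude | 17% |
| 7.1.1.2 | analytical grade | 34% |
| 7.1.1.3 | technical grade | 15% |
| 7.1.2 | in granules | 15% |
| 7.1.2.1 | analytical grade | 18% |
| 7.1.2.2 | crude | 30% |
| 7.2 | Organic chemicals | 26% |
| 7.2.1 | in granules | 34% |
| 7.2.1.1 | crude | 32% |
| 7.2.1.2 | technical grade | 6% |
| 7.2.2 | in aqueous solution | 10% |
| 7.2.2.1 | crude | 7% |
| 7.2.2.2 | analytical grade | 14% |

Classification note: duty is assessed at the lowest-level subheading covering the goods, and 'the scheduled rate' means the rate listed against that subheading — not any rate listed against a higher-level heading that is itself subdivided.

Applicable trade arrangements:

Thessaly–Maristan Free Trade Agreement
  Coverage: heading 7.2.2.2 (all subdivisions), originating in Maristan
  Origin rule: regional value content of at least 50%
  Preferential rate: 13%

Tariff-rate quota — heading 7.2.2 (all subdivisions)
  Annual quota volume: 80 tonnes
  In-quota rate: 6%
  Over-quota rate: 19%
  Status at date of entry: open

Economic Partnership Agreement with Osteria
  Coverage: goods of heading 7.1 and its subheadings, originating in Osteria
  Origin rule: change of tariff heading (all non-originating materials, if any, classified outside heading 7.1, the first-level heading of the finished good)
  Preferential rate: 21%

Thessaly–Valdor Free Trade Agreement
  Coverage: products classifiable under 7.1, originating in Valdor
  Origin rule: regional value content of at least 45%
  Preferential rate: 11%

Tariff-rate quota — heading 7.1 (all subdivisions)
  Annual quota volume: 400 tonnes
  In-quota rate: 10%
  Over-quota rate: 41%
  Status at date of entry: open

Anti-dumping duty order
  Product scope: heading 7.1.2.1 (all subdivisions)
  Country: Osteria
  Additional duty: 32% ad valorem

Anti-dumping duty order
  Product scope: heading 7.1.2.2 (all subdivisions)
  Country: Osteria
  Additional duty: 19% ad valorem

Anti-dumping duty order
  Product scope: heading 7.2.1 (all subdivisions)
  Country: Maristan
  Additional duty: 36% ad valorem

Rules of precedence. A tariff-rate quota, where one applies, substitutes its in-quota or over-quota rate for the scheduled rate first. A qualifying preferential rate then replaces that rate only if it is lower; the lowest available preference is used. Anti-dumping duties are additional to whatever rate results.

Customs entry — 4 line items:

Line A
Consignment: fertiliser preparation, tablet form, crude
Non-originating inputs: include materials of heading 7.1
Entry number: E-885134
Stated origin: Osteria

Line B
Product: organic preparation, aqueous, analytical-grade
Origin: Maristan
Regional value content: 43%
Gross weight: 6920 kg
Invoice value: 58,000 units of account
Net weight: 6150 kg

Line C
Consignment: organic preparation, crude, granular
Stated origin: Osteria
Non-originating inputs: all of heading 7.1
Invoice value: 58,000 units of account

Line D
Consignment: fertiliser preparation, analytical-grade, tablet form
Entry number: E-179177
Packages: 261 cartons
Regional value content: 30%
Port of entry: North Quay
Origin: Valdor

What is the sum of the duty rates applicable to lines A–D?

58%

Line A: fertiliser → 7.1; tablet form → 7.1.1; crude → 7.1.1.1. Scheduled 17%. quota on 7.1 open → in-quota 10%; Osteria agreement on 7.1: CTH not met. → 10%.
Line B: organic → 7.2; aqueous → 7.2.2; analytical-grade → 7.2.2.2. Scheduled 14%. quota on 7.2.2 open → in-quota 6%; Maristan agreement on 7.2.2.2: RVC < 50%. → 6%.
Line C: organic → 7.2; granular → 7.2.1; crude → 7.2.1.1. Scheduled 32%. Osteria agreement on 7.1: 7.2.1.1 not covered. → 32%.
Line D: fertiliser → 7.1; tablet form → 7.1.1; analytical-grade → 7.1.1.2. Scheduled 34%. quota on 7.1 open → in-quota 10%; Valdor agreement on 7.1: RVC < 45%. → 10%.
Sum: 10% + 6% + 32% + 10% = 58%.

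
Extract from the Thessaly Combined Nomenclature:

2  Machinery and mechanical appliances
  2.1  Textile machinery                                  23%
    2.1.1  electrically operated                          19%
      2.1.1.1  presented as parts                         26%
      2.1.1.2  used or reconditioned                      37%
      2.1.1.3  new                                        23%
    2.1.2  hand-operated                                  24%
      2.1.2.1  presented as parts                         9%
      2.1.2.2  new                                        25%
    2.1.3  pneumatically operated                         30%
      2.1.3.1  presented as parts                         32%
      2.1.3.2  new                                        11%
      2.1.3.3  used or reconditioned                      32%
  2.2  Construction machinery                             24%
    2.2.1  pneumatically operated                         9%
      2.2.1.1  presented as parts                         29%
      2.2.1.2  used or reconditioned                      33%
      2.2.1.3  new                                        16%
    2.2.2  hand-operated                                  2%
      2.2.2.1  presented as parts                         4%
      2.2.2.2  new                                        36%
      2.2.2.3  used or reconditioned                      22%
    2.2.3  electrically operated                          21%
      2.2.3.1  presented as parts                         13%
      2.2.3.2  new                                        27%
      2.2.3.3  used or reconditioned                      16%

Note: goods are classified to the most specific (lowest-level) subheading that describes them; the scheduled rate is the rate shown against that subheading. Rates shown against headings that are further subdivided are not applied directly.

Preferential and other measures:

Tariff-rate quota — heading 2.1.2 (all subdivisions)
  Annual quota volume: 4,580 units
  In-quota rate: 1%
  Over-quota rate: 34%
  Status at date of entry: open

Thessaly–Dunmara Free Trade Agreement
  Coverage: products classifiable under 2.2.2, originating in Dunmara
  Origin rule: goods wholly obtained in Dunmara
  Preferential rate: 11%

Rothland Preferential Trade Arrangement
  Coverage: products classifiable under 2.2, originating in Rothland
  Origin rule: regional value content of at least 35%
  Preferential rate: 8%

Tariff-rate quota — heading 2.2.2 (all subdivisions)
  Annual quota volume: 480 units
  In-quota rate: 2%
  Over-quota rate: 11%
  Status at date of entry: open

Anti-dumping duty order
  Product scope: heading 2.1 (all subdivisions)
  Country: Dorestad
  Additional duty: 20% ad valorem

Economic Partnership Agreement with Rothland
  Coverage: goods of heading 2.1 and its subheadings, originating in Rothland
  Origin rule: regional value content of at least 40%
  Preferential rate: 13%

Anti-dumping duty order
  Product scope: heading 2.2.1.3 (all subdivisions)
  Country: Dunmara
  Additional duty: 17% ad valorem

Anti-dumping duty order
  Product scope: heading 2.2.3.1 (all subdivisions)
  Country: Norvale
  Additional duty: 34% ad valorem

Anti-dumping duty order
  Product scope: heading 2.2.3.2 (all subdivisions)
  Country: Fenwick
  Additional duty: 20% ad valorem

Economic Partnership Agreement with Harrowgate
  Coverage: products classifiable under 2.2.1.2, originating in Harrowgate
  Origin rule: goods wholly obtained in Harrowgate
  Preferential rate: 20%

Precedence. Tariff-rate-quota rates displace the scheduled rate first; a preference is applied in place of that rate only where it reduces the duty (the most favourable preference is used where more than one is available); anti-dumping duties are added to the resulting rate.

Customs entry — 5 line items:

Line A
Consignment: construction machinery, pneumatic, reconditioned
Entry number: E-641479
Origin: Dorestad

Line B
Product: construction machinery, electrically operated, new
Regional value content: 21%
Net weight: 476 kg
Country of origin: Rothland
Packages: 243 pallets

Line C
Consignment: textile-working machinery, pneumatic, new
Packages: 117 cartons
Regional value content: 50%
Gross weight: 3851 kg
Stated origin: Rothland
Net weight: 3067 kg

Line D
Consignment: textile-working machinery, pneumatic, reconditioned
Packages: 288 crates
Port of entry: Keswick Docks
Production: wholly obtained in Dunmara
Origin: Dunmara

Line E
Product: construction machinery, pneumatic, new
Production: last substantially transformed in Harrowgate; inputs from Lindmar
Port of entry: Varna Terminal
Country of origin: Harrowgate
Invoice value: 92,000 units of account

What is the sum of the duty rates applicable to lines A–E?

Line A: construction → 2.2; pneumatic → 2.2.1; reconditioned → 2.2.1.2. Scheduled 33%. No special measure applies. → 33%.
Line B: construction → 2.2; electrically operated → 2.2.3; new → 2.2.3.2. Scheduled 27%. Rothland agreement on 2.2: RVC < 35%; Rothland agreement on 2.1: 2.2.3.2 not covered. → 27%.
Line C: textile-working → 2.1; pneumatic → 2.1.3; new → 2.1.3.2. Scheduled 11%. Rothland agreement on 2.2: 2.1.3.2 not covered; Rothland agreement on 2.1: RVC ≥ 40% → 13% available; preference 13% not lower than 11% → no reduction. → 11%.
Line D: textile-working → 2.1; pneumatic → 2.1.3; reconditioned → 2.1.3.3. Scheduled 32%. Dunmara agreement on 2.2.2: 2.1.3.3 not covered. → 32%.
Line E: construction → 2.2; pneumatic → 2.2.1; new → 2.2.1.3. Scheduled 16%. Harrowgate agreement on 2.2.1.2: 2.2.1.3 not covered. → 16%.
Sum: 33% + 27% + 11% + 32% + 16% = 119%.

119%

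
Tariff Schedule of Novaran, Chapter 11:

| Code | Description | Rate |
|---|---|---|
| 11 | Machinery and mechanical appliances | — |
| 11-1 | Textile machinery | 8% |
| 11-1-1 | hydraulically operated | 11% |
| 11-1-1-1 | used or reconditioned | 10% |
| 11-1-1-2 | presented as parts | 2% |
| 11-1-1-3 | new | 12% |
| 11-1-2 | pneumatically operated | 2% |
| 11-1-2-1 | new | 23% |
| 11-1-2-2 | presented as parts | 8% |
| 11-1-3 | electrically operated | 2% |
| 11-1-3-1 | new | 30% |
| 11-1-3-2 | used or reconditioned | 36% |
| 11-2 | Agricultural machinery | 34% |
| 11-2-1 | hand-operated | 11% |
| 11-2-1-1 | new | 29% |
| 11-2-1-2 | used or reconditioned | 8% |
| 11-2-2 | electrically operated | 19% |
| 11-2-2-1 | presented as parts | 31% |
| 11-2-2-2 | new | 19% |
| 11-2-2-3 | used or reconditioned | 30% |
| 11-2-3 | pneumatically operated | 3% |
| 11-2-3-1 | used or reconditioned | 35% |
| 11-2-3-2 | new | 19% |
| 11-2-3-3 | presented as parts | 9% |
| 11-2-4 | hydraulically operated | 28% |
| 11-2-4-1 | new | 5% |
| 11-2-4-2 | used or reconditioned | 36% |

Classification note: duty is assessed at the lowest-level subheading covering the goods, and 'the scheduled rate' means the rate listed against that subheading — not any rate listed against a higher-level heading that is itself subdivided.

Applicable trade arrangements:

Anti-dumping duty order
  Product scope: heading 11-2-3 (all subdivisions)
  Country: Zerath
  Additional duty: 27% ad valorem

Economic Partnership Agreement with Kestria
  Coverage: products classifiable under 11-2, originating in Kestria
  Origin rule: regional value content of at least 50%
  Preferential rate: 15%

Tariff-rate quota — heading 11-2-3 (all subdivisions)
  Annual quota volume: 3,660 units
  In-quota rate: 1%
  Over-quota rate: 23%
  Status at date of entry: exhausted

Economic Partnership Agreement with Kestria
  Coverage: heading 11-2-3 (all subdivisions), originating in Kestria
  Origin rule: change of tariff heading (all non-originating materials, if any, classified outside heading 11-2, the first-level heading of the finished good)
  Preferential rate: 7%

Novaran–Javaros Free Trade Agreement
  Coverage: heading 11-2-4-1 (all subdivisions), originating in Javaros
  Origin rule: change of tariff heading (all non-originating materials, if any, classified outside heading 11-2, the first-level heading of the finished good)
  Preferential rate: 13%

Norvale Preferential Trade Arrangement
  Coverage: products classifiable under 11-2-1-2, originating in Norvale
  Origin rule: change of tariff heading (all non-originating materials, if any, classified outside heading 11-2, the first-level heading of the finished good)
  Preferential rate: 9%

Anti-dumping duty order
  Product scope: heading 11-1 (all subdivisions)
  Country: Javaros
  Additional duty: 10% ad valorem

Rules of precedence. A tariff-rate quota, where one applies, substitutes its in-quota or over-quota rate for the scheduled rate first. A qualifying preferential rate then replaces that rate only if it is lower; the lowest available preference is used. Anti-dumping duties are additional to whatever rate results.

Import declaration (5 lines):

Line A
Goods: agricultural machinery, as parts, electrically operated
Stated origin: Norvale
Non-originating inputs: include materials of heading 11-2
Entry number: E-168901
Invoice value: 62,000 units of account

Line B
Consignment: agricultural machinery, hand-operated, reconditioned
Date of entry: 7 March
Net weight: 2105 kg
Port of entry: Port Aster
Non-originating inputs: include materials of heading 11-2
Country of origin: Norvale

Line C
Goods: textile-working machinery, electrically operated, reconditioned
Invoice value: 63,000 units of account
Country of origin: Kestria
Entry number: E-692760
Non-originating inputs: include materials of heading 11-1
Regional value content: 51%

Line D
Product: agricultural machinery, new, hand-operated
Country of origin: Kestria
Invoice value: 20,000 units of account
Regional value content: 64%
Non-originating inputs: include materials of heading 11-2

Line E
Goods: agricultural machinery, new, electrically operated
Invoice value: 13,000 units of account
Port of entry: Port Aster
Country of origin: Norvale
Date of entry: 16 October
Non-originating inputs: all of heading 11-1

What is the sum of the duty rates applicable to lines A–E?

109%

Line A: agricultural → 11-2; electrically operated → 11-2-2; as parts → 11-2-2-1. Scheduled 31%. Norvale agreement on 11-2-1-2: 11-2-2-1 not covered. → 31%.
Line B: agricultural → 11-2; hand-operated → 11-2-1; reconditioned → 11-2-1-2. Scheduled 8%. Norvale agreement on 11-2-1-2: CTH not met. → 8%.
Line C: textile-working → 11-1; electrically operated → 11-1-3; reconditioned → 11-1-3-2. Scheduled 36%. Kestria agreement on 11-2: 11-1-3-2 not covered; Kestria agreement on 11-2-3: 11-1-3-2 not covered. → 36%.
Line D: agricultural → 11-2; hand-operated → 11-2-1; new → 11-2-1-1. Scheduled 29%. Kestria agreement on 11-2: RVC ≥ 50% → 15% available; Kestria agreement on 11-2-3: 11-2-1-1 not covered; preferential 15%. → 15%.
Line E: agricultural → 11-2; electrically operated → 11-2-2; new → 11-2-2-2. Scheduled 19%. Norvale agreement on 11-2-1-2: 11-2-2-2 not covered. → 19%.
Sum: 31% + 8% + 36% + 15% + 19% = 109%.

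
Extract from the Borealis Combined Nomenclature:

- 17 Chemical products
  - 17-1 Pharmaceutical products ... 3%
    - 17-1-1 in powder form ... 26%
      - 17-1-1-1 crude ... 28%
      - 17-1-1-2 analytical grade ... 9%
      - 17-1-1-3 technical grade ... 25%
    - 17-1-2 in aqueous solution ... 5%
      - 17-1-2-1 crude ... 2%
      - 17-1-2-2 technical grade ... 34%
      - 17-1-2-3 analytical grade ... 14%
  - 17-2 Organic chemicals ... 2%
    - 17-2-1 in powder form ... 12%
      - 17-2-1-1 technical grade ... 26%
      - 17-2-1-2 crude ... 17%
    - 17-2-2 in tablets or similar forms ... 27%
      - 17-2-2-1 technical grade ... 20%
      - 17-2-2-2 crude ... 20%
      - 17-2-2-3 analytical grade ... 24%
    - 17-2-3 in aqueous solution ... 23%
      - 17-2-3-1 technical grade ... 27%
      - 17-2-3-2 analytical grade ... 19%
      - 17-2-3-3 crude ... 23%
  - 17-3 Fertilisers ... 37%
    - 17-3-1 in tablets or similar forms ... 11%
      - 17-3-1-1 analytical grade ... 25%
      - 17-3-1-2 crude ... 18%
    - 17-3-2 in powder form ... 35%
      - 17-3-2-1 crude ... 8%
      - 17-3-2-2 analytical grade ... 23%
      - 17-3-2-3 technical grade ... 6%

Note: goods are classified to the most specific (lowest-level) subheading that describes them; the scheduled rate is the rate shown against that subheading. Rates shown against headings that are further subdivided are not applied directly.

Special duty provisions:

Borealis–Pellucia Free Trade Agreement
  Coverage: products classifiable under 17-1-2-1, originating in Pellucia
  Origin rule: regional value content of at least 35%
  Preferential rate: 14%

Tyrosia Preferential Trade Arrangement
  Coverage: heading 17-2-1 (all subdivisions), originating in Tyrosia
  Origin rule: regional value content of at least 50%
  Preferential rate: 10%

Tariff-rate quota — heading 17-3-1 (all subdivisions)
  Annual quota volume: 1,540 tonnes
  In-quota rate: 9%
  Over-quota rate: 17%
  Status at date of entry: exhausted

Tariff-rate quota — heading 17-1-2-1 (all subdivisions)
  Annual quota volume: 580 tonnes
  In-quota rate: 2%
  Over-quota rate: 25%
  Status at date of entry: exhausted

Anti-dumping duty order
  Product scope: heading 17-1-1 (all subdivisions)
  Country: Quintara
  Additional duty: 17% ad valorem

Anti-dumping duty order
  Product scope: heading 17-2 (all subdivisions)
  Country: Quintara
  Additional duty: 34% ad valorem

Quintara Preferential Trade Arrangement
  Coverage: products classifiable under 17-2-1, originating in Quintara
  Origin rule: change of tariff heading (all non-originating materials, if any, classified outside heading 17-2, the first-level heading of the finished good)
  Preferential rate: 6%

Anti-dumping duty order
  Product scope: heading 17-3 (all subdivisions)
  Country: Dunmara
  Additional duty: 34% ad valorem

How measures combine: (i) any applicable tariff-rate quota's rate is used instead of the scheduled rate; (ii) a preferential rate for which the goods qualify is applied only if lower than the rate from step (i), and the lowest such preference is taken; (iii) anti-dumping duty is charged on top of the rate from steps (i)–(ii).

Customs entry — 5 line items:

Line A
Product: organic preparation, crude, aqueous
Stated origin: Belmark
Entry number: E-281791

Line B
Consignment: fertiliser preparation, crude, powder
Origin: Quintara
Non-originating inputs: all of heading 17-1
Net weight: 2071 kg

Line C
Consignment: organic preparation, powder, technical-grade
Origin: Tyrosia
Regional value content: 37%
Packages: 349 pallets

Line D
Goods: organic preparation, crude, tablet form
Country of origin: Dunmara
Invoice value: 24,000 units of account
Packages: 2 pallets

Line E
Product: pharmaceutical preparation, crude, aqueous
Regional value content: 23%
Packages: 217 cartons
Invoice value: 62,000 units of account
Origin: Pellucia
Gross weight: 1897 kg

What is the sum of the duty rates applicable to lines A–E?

102%

Line A: organic → 17-2; aqueous → 17-2-3; crude → 17-2-3-3. Scheduled 23%. No special measure applies. → 23%.
Line B: fertiliser → 17-3; powder → 17-3-2; crude → 17-3-2-1. Scheduled 8%. Quintara agreement on 17-2-1: 17-3-2-1 not covered. → 8%.
Line C: organic → 17-2; powder → 17-2-1; technical-grade → 17-2-1-1. Scheduled 26%. Tyrosia agreement on 17-2-1: RVC < 50%. → 26%.
Line D: organic → 17-2; tablet form → 17-2-2; crude → 17-2-2-2. Scheduled 20%. No special measure applies. → 20%.
Line E: pharmaceutical → 17-1; aqueous → 17-1-2; crude → 17-1-2-1. Scheduled 2%. quota on 17-1-2-1 exhausted → over-quota 25%; Pellucia agreement on 17-1-2-1: RVC < 35%. → 25%.
Sum: 23% + 8% + 26% + 20% + 25% = 102%.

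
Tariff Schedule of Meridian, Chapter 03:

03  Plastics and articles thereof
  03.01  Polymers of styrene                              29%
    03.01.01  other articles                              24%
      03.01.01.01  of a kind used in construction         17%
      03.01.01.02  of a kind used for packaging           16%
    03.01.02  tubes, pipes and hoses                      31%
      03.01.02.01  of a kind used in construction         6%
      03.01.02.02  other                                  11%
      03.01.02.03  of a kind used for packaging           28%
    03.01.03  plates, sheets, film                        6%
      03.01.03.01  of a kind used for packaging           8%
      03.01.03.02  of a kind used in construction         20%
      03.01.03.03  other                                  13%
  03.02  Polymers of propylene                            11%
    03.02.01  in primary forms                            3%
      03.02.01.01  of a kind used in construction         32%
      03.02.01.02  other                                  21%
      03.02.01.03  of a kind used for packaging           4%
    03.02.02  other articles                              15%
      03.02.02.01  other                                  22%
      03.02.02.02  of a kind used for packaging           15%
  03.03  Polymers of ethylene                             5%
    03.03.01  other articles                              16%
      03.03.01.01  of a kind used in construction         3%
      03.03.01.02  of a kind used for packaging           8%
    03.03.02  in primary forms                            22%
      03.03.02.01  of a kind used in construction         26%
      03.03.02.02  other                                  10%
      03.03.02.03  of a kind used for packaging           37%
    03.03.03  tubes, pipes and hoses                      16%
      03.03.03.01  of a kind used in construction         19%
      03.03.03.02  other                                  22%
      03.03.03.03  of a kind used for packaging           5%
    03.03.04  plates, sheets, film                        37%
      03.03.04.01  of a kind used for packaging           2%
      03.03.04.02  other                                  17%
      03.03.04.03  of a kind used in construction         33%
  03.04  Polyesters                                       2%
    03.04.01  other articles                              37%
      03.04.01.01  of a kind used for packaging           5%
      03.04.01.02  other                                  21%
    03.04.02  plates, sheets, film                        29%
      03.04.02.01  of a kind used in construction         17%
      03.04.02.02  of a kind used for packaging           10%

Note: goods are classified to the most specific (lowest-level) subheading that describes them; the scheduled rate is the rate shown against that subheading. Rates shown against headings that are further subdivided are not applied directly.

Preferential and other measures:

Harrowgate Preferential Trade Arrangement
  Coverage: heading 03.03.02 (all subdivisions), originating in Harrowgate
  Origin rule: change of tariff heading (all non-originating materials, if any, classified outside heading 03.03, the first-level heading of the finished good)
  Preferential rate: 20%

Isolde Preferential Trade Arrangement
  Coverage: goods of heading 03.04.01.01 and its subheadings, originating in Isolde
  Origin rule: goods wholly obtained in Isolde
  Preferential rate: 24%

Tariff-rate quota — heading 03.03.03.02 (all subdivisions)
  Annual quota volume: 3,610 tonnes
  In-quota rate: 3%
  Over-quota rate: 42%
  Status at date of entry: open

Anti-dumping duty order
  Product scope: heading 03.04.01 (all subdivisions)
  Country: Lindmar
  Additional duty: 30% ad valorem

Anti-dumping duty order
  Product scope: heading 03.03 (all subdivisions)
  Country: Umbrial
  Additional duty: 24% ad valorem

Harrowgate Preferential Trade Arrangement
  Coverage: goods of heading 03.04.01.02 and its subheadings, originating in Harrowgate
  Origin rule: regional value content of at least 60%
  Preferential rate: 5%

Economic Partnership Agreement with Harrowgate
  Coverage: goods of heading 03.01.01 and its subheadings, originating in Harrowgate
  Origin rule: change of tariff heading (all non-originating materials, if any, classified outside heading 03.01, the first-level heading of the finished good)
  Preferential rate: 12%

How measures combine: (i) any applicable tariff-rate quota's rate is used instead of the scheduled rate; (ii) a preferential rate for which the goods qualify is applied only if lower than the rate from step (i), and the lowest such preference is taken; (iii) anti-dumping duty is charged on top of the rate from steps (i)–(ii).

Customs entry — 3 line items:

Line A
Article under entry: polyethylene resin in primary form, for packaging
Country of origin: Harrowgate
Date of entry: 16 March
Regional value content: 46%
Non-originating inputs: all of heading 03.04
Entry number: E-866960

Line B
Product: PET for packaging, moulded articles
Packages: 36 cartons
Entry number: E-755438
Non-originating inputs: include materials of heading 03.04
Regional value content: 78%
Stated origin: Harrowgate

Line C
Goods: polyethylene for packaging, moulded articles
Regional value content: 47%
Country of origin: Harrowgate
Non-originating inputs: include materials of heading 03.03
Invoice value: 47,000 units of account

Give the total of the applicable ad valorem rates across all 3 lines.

Line A: polyethylene → 03.03; resin in primary form → 03.03.02; for packaging → 03.03.02.03. Scheduled 37%. Harrowgate agreement on 03.03.02: CTH met → 20% available; Harrowgate agreement on 03.04.01.02: 03.03.02.03 not covered; Harrowgate agreement on 03.01.01: 03.03.02.03 not covered; preferential 20%. → 20%.
Line B: PET → 03.04; moulded articles → 03.04.01; for packaging → 03.04.01.01. Scheduled 5%. Harrowgate agreement on 03.03.02: 03.04.01.01 not covered; Harrowgate agreement on 03.04.01.02: 03.04.01.01 not covered; Harrowgate agreement on 03.01.01: 03.04.01.01 not covered. → 5%.
Line C: polyethylene → 03.03; moulded articles → 03.03.01; for packaging → 03.03.01.02. Scheduled 8%. Harrowgate agreement on 03.03.02: 03.03.01.02 not covered; Harrowgate agreement on 03.04.01.02: 03.03.01.02 not covered; Harrowgate agreement on 03.01.01: 03.03.01.02 not covered. → 8%.
Sum: 20% + 5% + 8% = 33%.

33%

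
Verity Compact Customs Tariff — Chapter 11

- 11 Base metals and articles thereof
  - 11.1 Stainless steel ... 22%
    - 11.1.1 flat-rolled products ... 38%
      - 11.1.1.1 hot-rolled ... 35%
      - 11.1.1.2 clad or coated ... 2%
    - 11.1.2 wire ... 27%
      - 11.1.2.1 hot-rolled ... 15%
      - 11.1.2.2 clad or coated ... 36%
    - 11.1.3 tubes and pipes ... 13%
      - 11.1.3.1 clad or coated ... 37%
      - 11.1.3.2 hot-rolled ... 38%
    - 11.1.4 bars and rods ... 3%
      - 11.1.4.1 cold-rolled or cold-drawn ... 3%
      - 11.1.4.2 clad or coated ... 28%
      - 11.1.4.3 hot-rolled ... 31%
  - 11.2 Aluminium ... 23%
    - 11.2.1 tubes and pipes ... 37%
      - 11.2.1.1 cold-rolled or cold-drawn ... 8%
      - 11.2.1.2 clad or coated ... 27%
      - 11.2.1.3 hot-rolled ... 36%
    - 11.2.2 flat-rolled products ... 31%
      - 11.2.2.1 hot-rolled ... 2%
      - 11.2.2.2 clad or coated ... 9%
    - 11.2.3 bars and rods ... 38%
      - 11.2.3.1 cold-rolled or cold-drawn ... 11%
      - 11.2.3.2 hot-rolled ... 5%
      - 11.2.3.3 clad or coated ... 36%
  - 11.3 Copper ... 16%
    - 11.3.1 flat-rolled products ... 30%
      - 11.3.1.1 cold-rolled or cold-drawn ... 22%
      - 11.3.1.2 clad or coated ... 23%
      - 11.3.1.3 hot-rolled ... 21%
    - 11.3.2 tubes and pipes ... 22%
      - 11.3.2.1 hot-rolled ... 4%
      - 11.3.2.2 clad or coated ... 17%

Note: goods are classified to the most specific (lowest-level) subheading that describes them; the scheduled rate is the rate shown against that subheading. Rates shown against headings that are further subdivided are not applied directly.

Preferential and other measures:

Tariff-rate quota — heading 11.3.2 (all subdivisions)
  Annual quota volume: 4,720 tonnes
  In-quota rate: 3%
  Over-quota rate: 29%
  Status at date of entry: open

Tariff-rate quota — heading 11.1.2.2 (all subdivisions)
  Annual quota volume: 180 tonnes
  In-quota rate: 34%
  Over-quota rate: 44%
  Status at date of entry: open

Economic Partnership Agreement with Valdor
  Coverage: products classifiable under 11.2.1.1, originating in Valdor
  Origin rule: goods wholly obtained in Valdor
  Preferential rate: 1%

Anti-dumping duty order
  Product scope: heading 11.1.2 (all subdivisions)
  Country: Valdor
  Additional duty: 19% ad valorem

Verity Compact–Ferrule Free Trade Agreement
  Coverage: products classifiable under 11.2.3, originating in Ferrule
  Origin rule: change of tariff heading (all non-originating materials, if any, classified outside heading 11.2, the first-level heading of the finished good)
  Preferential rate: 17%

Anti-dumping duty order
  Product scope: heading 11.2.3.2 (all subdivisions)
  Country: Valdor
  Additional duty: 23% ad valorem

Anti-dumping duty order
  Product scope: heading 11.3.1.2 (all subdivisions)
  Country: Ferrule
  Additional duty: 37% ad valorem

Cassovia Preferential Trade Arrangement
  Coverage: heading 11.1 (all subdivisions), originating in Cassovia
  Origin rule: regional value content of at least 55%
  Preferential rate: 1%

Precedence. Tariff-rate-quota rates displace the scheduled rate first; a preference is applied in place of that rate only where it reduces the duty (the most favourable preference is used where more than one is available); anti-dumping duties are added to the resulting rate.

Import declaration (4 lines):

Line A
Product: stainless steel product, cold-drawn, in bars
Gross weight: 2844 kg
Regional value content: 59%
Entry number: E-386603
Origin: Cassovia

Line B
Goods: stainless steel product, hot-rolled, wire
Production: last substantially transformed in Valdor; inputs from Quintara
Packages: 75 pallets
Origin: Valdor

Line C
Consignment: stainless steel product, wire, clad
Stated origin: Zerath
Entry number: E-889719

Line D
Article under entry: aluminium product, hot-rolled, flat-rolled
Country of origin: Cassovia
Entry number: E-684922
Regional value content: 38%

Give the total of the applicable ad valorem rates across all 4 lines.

Line A: stainless steel → 11.1; in bars → 11.1.4; cold-drawn → 11.1.4.1. Scheduled 3%. Cassovia agreement on 11.1: RVC ≥ 55% → 1% available; preferential 1%. → 1%.
Line B: stainless steel → 11.1; wire → 11.1.2; hot-rolled → 11.1.2.1. Scheduled 15%. Valdor agreement on 11.2.1.1: 11.1.2.1 not covered; anti-dumping (Valdor, 11.1.2): +19%; total 15% + 19% = 34%. → 34%.
Line C: stainless steel → 11.1; wire → 11.1.2; clad → 11.1.2.2. Scheduled 36%. quota on 11.1.2.2 open → in-quota 34%. → 34%.
Line D: aluminium → 11.2; flat-rolled → 11.2.2; hot-rolled → 11.2.2.1. Scheduled 2%. Cassovia agreement on 11.1: 11.2.2.1 not covered. → 2%.
Sum: 1% + 34% + 34% + 2% = 71%.

71%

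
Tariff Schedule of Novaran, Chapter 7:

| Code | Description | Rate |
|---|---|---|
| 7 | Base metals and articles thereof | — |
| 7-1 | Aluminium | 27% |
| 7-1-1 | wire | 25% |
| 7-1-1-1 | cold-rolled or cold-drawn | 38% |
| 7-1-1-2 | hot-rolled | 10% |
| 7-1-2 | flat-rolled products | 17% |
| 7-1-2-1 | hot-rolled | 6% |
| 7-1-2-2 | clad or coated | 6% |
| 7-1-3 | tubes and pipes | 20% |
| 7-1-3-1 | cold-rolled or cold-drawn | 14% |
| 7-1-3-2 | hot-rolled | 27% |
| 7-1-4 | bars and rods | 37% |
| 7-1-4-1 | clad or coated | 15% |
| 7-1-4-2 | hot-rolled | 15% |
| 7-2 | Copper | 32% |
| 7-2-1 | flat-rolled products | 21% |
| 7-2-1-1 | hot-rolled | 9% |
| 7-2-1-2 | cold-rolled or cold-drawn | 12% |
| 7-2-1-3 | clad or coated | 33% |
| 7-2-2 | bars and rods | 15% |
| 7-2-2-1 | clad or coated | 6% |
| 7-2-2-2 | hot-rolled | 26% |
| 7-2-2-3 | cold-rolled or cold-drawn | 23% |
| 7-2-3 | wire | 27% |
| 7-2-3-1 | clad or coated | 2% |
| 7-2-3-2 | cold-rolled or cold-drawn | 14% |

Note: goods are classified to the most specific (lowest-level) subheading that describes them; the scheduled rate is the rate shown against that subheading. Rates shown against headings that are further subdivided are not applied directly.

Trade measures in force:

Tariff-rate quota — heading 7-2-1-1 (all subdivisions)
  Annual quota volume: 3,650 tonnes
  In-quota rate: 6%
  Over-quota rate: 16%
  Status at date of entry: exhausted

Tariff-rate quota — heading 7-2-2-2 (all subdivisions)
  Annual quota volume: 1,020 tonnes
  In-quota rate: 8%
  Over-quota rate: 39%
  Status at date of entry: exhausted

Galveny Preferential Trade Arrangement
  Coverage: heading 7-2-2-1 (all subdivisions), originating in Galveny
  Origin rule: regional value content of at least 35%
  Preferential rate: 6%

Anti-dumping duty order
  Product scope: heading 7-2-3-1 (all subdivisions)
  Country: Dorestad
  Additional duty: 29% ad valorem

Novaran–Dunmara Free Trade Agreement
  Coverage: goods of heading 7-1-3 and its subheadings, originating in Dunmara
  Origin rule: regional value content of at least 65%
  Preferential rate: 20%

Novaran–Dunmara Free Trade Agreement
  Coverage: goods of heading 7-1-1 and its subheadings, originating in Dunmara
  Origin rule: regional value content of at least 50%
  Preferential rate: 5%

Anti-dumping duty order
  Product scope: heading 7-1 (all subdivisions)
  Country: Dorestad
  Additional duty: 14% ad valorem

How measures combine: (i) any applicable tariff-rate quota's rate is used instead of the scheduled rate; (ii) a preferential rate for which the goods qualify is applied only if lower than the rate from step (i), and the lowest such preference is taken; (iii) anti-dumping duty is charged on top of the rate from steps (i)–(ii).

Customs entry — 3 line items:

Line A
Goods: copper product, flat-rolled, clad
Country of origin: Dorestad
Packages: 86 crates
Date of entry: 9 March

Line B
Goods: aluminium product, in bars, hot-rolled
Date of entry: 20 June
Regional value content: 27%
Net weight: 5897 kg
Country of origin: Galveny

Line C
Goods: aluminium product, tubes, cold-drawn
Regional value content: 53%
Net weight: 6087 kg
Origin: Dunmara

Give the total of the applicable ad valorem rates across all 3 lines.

Line A: copper → 7-2; flat-rolled → 7-2-1; clad → 7-2-1-3. Scheduled 33%. No special measure applies. → 33%.
Line B: aluminium → 7-1; in bars → 7-1-4; hot-rolled → 7-1-4-2. Scheduled 15%. Galveny agreement on 7-2-2-1: 7-1-4-2 not covered. → 15%.
Line C: aluminium → 7-1; tubes → 7-1-3; cold-drawn → 7-1-3-1. Scheduled 14%. Dunmara agreement on 7-1-3: RVC < 65%; Dunmara agreement on 7-1-1: 7-1-3-1 not covered. → 14%.
Sum: 33% + 15% + 14% = 62%.

62%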